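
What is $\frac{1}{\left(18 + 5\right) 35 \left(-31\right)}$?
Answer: $- \frac{1}{24955} \approx -4.0072 \cdot 10^{-5}$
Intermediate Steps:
$\frac{1}{\left(18 + 5\right) 35 \left(-31\right)} = \frac{1}{23 \cdot 35 \left(-31\right)} = \frac{1}{805 \left(-31\right)} = \frac{1}{-24955} = - \frac{1}{24955}$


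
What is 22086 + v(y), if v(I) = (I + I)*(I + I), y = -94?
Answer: 57430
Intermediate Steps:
v(I) = 4*I² (v(I) = (2*I)*(2*I) = 4*I²)
22086 + v(y) = 22086 + 4*(-94)² = 22086 + 4*8836 = 22086 + 35344 = 57430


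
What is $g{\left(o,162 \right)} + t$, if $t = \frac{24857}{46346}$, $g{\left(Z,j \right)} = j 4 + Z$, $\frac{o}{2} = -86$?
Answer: $\frac{22085553}{46346} \approx 476.54$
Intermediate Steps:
$o = -172$ ($o = 2 \left(-86\right) = -172$)
$g{\left(Z,j \right)} = Z + 4 j$ ($g{\left(Z,j \right)} = 4 j + Z = Z + 4 j$)
$t = \frac{24857}{46346}$ ($t = 24857 \cdot \frac{1}{46346} = \frac{24857}{46346} \approx 0.53633$)
$g{\left(o,162 \right)} + t = \left(-172 + 4 \cdot 162\right) + \frac{24857}{46346} = \left(-172 + 648\right) + \frac{24857}{46346} = 476 + \frac{24857}{46346} = \frac{22085553}{46346}$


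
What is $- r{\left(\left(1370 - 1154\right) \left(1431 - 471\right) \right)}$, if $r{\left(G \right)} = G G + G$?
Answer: $-42998376960$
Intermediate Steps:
$r{\left(G \right)} = G + G^{2}$ ($r{\left(G \right)} = G^{2} + G = G + G^{2}$)
$- r{\left(\left(1370 - 1154\right) \left(1431 - 471\right) \right)} = - \left(1370 - 1154\right) \left(1431 - 471\right) \left(1 + \left(1370 - 1154\right) \left(1431 - 471\right)\right) = - 216 \cdot 960 \left(1 + 216 \cdot 960\right) = - 207360 \left(1 + 207360\right) = - 207360 \cdot 207361 = \left(-1\right) 42998376960 = -42998376960$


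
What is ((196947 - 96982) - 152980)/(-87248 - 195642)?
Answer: 10603/56578 ≈ 0.18741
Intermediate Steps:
((196947 - 96982) - 152980)/(-87248 - 195642) = (99965 - 152980)/(-282890) = -53015*(-1/282890) = 10603/56578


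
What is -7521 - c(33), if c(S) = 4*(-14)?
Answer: -7465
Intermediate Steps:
c(S) = -56
-7521 - c(33) = -7521 - 1*(-56) = -7521 + 56 = -7465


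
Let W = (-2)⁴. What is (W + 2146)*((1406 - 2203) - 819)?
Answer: -3493792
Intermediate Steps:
W = 16
(W + 2146)*((1406 - 2203) - 819) = (16 + 2146)*((1406 - 2203) - 819) = 2162*(-797 - 819) = 2162*(-1616) = -3493792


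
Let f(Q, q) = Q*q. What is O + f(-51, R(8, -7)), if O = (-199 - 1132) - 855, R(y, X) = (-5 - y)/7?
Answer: -14639/7 ≈ -2091.3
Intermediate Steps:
R(y, X) = -5/7 - y/7 (R(y, X) = (-5 - y)*(⅐) = -5/7 - y/7)
O = -2186 (O = -1331 - 855 = -2186)
O + f(-51, R(8, -7)) = -2186 - 51*(-5/7 - ⅐*8) = -2186 - 51*(-5/7 - 8/7) = -2186 - 51*(-13/7) = -2186 + 663/7 = -14639/7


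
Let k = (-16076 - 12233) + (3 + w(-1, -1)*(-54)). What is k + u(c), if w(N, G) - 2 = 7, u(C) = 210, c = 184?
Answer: -28582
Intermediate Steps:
w(N, G) = 9 (w(N, G) = 2 + 7 = 9)
k = -28792 (k = (-16076 - 12233) + (3 + 9*(-54)) = -28309 + (3 - 486) = -28309 - 483 = -28792)
k + u(c) = -28792 + 210 = -28582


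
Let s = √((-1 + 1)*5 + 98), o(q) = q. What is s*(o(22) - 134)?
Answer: -784*√2 ≈ -1108.7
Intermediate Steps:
s = 7*√2 (s = √(0*5 + 98) = √(0 + 98) = √98 = 7*√2 ≈ 9.8995)
s*(o(22) - 134) = (7*√2)*(22 - 134) = (7*√2)*(-112) = -784*√2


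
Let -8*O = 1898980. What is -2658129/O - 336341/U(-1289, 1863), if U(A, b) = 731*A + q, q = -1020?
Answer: 5174390738027/447816988855 ≈ 11.555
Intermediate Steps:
O = -474745/2 (O = -⅛*1898980 = -474745/2 ≈ -2.3737e+5)
U(A, b) = -1020 + 731*A (U(A, b) = 731*A - 1020 = -1020 + 731*A)
-2658129/O - 336341/U(-1289, 1863) = -2658129/(-474745/2) - 336341/(-1020 + 731*(-1289)) = -2658129*(-2/474745) - 336341/(-1020 - 942259) = 5316258/474745 - 336341/(-943279) = 5316258/474745 - 336341*(-1/943279) = 5316258/474745 + 336341/943279 = 5174390738027/447816988855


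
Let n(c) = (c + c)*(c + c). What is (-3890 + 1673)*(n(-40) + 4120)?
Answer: -23322840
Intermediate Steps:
n(c) = 4*c² (n(c) = (2*c)*(2*c) = 4*c²)
(-3890 + 1673)*(n(-40) + 4120) = (-3890 + 1673)*(4*(-40)² + 4120) = -2217*(4*1600 + 4120) = -2217*(6400 + 4120) = -2217*10520 = -23322840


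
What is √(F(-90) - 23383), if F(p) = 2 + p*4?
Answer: I*√23741 ≈ 154.08*I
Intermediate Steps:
F(p) = 2 + 4*p
√(F(-90) - 23383) = √((2 + 4*(-90)) - 23383) = √((2 - 360) - 23383) = √(-358 - 23383) = √(-23741) = I*√23741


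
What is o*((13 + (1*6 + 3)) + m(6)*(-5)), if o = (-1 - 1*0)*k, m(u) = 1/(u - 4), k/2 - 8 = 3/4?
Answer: -1365/4 ≈ -341.25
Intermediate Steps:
k = 35/2 (k = 16 + 2*(3/4) = 16 + 2*(3*(¼)) = 16 + 2*(¾) = 16 + 3/2 = 35/2 ≈ 17.500)
m(u) = 1/(-4 + u)
o = -35/2 (o = (-1 - 1*0)*(35/2) = (-1 + 0)*(35/2) = -1*35/2 = -35/2 ≈ -17.500)
o*((13 + (1*6 + 3)) + m(6)*(-5)) = -35*((13 + (1*6 + 3)) - 5/(-4 + 6))/2 = -35*((13 + (6 + 3)) - 5/2)/2 = -35*((13 + 9) + (½)*(-5))/2 = -35*(22 - 5/2)/2 = -35/2*39/2 = -1365/4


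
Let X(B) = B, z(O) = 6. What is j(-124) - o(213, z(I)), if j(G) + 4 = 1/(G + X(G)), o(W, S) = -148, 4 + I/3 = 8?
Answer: 35711/248 ≈ 144.00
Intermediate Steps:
I = 12 (I = -12 + 3*8 = -12 + 24 = 12)
j(G) = -4 + 1/(2*G) (j(G) = -4 + 1/(G + G) = -4 + 1/(2*G))
j(-124) - o(213, z(I)) = (-4 + (1/2)/(-124)) - 1*(-148) = (-4 + (1/2)*(-1/124)) + 148 = (-4 - 1/248) + 148 = -993/248 + 148 = 35711/248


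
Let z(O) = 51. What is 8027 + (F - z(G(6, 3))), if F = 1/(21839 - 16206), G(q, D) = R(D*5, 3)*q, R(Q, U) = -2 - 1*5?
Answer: 44928809/5633 ≈ 7976.0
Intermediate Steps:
R(Q, U) = -7 (R(Q, U) = -2 - 5 = -7)
G(q, D) = -7*q
F = 1/5633 ≈ 0.00017753
8027 + (F - z(G(6, 3))) = 8027 + (1/5633 - 1*51) = 8027 + (1/5633 - 51) = 8027 - 287282/5633 = 44928809/5633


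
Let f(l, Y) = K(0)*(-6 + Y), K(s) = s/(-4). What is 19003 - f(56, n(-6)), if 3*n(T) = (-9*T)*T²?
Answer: 19003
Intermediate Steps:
K(s) = -s/4 (K(s) = s*(-¼) = -s/4)
n(T) = -3*T³ (n(T) = ((-9*T)*T²)/3 = (-9*T³)/3 = -3*T³)
f(l, Y) = 0 (f(l, Y) = (-¼*0)*(-6 + Y) = 0*(-6 + Y) = 0)
19003 - f(56, n(-6)) = 19003 - 1*0 = 19003 + 0 = 19003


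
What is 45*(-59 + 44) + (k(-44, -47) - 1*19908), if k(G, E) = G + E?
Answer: -20674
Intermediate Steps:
k(G, E) = E + G
45*(-59 + 44) + (k(-44, -47) - 1*19908) = 45*(-59 + 44) + ((-47 - 44) - 1*19908) = 45*(-15) + (-91 - 19908) = -675 - 19999 = -20674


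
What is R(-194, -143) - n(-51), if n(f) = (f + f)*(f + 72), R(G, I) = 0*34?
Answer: 2142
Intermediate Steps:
R(G, I) = 0
n(f) = 2*f*(72 + f) (n(f) = (2*f)*(72 + f) = 2*f*(72 + f))
R(-194, -143) - n(-51) = 0 - 2*(-51)*(72 - 51) = 0 - 2*(-51)*21 = 0 - 1*(-2142) = 0 + 2142 = 2142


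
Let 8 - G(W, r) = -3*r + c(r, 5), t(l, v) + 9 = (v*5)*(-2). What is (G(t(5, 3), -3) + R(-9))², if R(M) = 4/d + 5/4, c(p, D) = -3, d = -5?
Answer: 2401/400 ≈ 6.0025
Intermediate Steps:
t(l, v) = -9 - 10*v (t(l, v) = -9 + (v*5)*(-2) = -9 + (5*v)*(-2) = -9 - 10*v)
R(M) = 9/20 (R(M) = 4/(-5) + 5/4 = 4*(-⅕) + 5*(¼) = -⅘ + 5/4 = 9/20)
G(W, r) = 11 + 3*r (G(W, r) = 8 - (-3*r - 3) = 8 - (-3 - 3*r) = 8 + (3 + 3*r) = 11 + 3*r)
(G(t(5, 3), -3) + R(-9))² = ((11 + 3*(-3)) + 9/20)² = ((11 - 9) + 9/20)² = (2 + 9/20)² = (49/20)² = 2401/400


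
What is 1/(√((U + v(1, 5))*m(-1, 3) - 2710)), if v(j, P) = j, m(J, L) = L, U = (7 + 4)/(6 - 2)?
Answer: -2*I*√10795/10795 ≈ -0.019249*I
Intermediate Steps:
U = 11/4 ≈ 2.7500
1/(√((U + v(1, 5))*m(-1, 3) - 2710)) = 1/(√((11/4 + 1)*3 - 2710)) = 1/(√((15/4)*3 - 2710)) = 1/(√(45/4 - 2710)) = 1/(√(-10795/4)) = 1/(I*√10795/2) = -2*I*√10795/10795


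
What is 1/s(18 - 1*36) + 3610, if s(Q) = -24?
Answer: 86639/24 ≈ 3610.0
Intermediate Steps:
1/s(18 - 1*36) + 3610 = 1/(-24) + 3610 = -1/24 + 3610 = 86639/24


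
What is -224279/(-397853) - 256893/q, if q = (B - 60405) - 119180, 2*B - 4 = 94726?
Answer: 131859820109/52604123660 ≈ 2.5066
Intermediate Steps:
B = 47365 (B = 2 + (½)*94726 = 2 + 47363 = 47365)
q = -132220 (q = (47365 - 60405) - 119180 = -13040 - 119180 = -132220)
-224279/(-397853) - 256893/q = -224279/(-397853) - 256893/(-132220) = -224279*(-1/397853) - 256893*(-1/132220) = 224279/397853 + 256893/132220 = 131859820109/52604123660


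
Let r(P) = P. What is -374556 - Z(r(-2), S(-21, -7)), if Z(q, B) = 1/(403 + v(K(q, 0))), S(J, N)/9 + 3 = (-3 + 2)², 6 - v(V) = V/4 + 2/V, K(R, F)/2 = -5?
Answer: -1542047062/4117 ≈ -3.7456e+5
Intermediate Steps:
K(R, F) = -10 (K(R, F) = 2*(-5) = -10)
v(V) = 6 - 2/V - V/4 (v(V) = 6 - (V/4 + 2/V) = 6 - (2/V + V/4) = 6 + (-2/V - V/4) = 6 - 2/V - V/4)
S(J, N) = -18 (S(J, N) = -27 + 9*(-3 + 2)² = -27 + 9*(-1)² = -27 + 9*1 = -27 + 9 = -18)
Z(q, B) = 10/4117 (Z(q, B) = 1/(403 + (6 - 2/(-10) - ¼*(-10))) = 1/(403 + (6 - 2*(-⅒) + 5/2)) = 1/(403 + (6 + ⅕ + 5/2)) = 1/(403 + 87/10) = 1/(4117/10) = 10/4117)
-374556 - Z(r(-2), S(-21, -7)) = -374556 - 1*10/4117 = -374556 - 10/4117 = -1542047062/4117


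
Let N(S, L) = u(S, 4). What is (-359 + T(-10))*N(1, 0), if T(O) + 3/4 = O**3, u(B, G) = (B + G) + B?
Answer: -16317/2 ≈ -8158.5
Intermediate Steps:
u(B, G) = G + 2*B
T(O) = -3/4 + O**3
N(S, L) = 4 + 2*S
(-359 + T(-10))*N(1, 0) = (-359 + (-3/4 + (-10)**3))*(4 + 2*1) = (-359 + (-3/4 - 1000))*(4 + 2) = (-359 - 4003/4)*6 = -5439/4*6 = -16317/2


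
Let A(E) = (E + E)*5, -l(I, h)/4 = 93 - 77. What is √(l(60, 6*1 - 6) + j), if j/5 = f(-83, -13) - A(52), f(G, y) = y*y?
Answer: I*√1819 ≈ 42.65*I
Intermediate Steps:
f(G, y) = y²
l(I, h) = -64 (l(I, h) = -4*(93 - 77) = -4*16 = -64)
A(E) = 10*E (A(E) = (2*E)*5 = 10*E)
j = -1755 (j = 5*((-13)² - 10*52) = 5*(169 - 1*520) = 5*(169 - 520) = 5*(-351) = -1755)
√(l(60, 6*1 - 6) + j) = √(-64 - 1755) = √(-1819) = I*√1819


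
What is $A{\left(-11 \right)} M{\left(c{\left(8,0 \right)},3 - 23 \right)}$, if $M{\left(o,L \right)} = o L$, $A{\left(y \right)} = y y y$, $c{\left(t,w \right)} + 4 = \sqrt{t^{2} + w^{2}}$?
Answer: $106480$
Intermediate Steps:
$c{\left(t,w \right)} = -4 + \sqrt{t^{2} + w^{2}}$
$A{\left(y \right)} = y^{3}$ ($A{\left(y \right)} = y^{2} y = y^{3}$)
$M{\left(o,L \right)} = L o$
$A{\left(-11 \right)} M{\left(c{\left(8,0 \right)},3 - 23 \right)} = \left(-11\right)^{3} \left(3 - 23\right) \left(-4 + \sqrt{8^{2} + 0^{2}}\right) = - 1331 \left(- 20 \left(-4 + \sqrt{64 + 0}\right)\right) = - 1331 \left(- 20 \left(-4 + \sqrt{64}\right)\right) = - 1331 \left(- 20 \left(-4 + 8\right)\right) = - 1331 \left(\left(-20\right) 4\right) = \left(-1331\right) \left(-80\right) = 106480$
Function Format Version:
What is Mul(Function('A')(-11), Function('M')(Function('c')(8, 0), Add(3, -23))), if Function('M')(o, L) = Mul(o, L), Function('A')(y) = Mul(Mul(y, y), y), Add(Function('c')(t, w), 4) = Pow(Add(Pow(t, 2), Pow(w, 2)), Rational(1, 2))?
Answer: 106480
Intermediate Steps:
Function('c')(t, w) = Add(-4, Pow(Add(Pow(t, 2), Pow(w, 2)), Rational(1, 2)))
Function('A')(y) = Pow(y, 3) (Function('A')(y) = Mul(Pow(y, 2), y) = Pow(y, 3))
Function('M')(o, L) = Mul(L, o)
Mul(Function('A')(-11), Function('M')(Function('c')(8, 0), Add(3, -23))) = Mul(Pow(-11, 3), Mul(Add(3, -23), Add(-4, Pow(Add(Pow(8, 2), Pow(0, 2)), Rational(1, 2))))) = Mul(-1331, Mul(-20, Add(-4, Pow(Add(64, 0), Rational(1, 2))))) = Mul(-1331, Mul(-20, Add(-4, Pow(64, Rational(1, 2))))) = Mul(-1331, Mul(-20, Add(-4, 8))) = Mul(-1331, Mul(-20, 4)) = Mul(-1331, -80) = 106480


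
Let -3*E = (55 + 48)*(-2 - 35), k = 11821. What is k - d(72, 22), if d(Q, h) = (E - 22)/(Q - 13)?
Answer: 2088572/177 ≈ 11800.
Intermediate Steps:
E = 3811/3 (E = -(55 + 48)*(-2 - 35)/3 = -103*(-37)/3 = -⅓*(-3811) = 3811/3 ≈ 1270.3)
d(Q, h) = 3745/(3*(-13 + Q)) (d(Q, h) = (3811/3 - 22)/(Q - 13) = 3745/(3*(-13 + Q)))
k - d(72, 22) = 11821 - 3745/(3*(-13 + 72)) = 11821 - 3745/(3*59) = 11821 - 1*3745/177 = 11821 - 3745/177 = 2088572/177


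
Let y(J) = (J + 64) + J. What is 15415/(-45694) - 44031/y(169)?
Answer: -2510136/22847 ≈ -109.87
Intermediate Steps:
y(J) = 64 + 2*J (y(J) = (64 + J) + J = 64 + 2*J)
15415/(-45694) - 44031/y(169) = 15415/(-45694) - 44031/(64 + 2*169) = 15415*(-1/45694) - 44031/(64 + 338) = -15415/45694 - 44031/402 = -15415/45694 - 44031*1/402 = -15415/45694 - 14677/134 = -2510136/22847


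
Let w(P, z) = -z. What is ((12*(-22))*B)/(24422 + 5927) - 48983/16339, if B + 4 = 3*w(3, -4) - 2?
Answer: -137496913/45079301 ≈ -3.0501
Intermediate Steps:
B = 6 (B = -4 + (3*(-1*(-4)) - 2) = -4 + (3*4 - 2) = -4 + (12 - 2) = -4 + 10 = 6)
((12*(-22))*B)/(24422 + 5927) - 48983/16339 = ((12*(-22))*6)/(24422 + 5927) - 48983/16339 = -264*6/30349 - 48983*1/16339 = -1584*1/30349 - 48983/16339 = -144/2759 - 48983/16339 = -137496913/45079301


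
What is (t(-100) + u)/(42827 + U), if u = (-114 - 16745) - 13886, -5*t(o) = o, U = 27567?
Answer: -30725/70394 ≈ -0.43647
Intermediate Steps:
t(o) = -o/5
u = -30745 (u = -16859 - 13886 = -30745)
(t(-100) + u)/(42827 + U) = (-⅕*(-100) - 30745)/(42827 + 27567) = (20 - 30745)/70394 = -30725*1/70394 = -30725/70394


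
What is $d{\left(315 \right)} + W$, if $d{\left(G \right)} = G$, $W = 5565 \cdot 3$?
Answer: $17010$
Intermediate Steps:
$W = 16695$
$d{\left(315 \right)} + W = 315 + 16695 = 17010$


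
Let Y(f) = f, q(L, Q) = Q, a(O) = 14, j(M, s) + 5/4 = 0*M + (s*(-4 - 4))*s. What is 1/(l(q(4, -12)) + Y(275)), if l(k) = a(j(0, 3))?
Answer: 1/289 ≈ 0.0034602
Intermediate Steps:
j(M, s) = -5/4 - 8*s**2 (j(M, s) = -5/4 + (0*M + (s*(-4 - 4))*s) = -5/4 + (0 + (s*(-8))*s) = -5/4 + (0 + (-8*s)*s) = -5/4 + (0 - 8*s**2) = -5/4 - 8*s**2)
l(k) = 14
1/(l(q(4, -12)) + Y(275)) = 1/(14 + 275) = 1/289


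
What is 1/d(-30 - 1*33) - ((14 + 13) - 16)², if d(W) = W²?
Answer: -480248/3969 ≈ -121.00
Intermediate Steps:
1/d(-30 - 1*33) - ((14 + 13) - 16)² = 1/((-30 - 1*33)²) - ((14 + 13) - 16)² = 1/((-30 - 33)²) - (27 - 16)² = 1/((-63)²) - 1*11² = 1/3969 - 1*121 = 1/3969 - 121 = -480248/3969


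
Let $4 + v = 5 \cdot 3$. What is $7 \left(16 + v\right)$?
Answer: $189$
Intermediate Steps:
$v = 11$ ($v = -4 + 5 \cdot 3 = -4 + 15 = 11$)
$7 \left(16 + v\right) = 7 \left(16 + 11\right) = 7 \cdot 27 = 189$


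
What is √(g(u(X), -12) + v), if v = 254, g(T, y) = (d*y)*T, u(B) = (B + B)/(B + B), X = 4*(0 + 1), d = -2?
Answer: √278 ≈ 16.673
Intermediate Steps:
X = 4 (X = 4*1 = 4)
u(B) = 1 (u(B) = (2*B)/((2*B)) = (2*B)*(1/(2*B)) = 1)
g(T, y) = -2*T*y (g(T, y) = (-2*y)*T = -2*T*y)
√(g(u(X), -12) + v) = √(-2*1*(-12) + 254) = √(24 + 254) = √278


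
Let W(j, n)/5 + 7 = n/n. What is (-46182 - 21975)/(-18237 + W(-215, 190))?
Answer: 22719/6089 ≈ 3.7312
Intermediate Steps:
W(j, n) = -30 (W(j, n) = -35 + 5*(n/n) = -35 + 5*1 = -35 + 5 = -30)
(-46182 - 21975)/(-18237 + W(-215, 190)) = (-46182 - 21975)/(-18237 - 30) = -68157/(-18267) = -68157*(-1/18267) = 22719/6089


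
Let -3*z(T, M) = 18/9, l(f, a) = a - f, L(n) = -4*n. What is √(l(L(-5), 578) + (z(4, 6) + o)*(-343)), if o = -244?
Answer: 2*√190077/3 ≈ 290.65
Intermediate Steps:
z(T, M) = -⅔ (z(T, M) = -6/9 = -⅓*2 = -⅔)
√(l(L(-5), 578) + (z(4, 6) + o)*(-343)) = √((578 - (-4)*(-5)) + (-⅔ - 244)*(-343)) = √((578 - 1*20) - 734/3*(-343)) = √((578 - 20) + 251762/3) = √(558 + 251762/3) = √(253436/3) = 2*√190077/3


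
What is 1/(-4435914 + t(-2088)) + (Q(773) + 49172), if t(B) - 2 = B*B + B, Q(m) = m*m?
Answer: 50608233455/78256 ≈ 6.4670e+5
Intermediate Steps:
Q(m) = m²
t(B) = 2 + B + B² (t(B) = 2 + (B*B + B) = 2 + (B² + B) = 2 + (B + B²) = 2 + B + B²)
1/(-4435914 + t(-2088)) + (Q(773) + 49172) = 1/(-4435914 + (2 - 2088 + (-2088)²)) + (773² + 49172) = 1/(-4435914 + (2 - 2088 + 4359744)) + (597529 + 49172) = 1/(-4435914 + 4357658) + 646701 = 1/(-78256) + 646701 = -1/78256 + 646701 = 50608233455/78256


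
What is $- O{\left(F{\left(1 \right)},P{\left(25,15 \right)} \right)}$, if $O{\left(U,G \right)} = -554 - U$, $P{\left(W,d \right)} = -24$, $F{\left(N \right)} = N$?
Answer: $555$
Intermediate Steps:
$- O{\left(F{\left(1 \right)},P{\left(25,15 \right)} \right)} = - (-554 - 1) = \left(-1\right) \left(-555\right) = 555$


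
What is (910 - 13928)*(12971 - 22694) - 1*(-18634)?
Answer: 126592648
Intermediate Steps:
(910 - 13928)*(12971 - 22694) - 1*(-18634) = -13018*(-9723) + 18634 = 126574014 + 18634 = 126592648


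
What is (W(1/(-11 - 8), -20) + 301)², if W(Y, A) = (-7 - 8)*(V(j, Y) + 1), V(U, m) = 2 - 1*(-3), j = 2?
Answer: 44521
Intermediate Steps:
V(U, m) = 5 (V(U, m) = 2 + 3 = 5)
W(Y, A) = -90 (W(Y, A) = (-7 - 8)*(5 + 1) = -15*6 = -90)
(W(1/(-11 - 8), -20) + 301)² = (-90 + 301)² = 211² = 44521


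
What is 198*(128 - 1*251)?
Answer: -24354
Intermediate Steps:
198*(128 - 1*251) = 198*(128 - 251) = 198*(-123) = -24354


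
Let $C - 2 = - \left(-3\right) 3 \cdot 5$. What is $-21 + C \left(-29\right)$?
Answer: $-1384$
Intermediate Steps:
$C = 47$ ($C = 2 + - \left(-3\right) 3 \cdot 5 = 2 + \left(-1\right) \left(-9\right) 5 = 2 + 9 \cdot 5 = 2 + 45 = 47$)
$-21 + C \left(-29\right) = -21 + 47 \left(-29\right) = -21 - 1363 = -1384$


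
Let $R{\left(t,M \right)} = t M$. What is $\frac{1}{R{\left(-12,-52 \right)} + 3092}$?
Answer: $\frac{1}{3716} \approx 0.00026911$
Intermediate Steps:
$R{\left(t,M \right)} = M t$
$\frac{1}{R{\left(-12,-52 \right)} + 3092} = \frac{1}{\left(-52\right) \left(-12\right) + 3092} = \frac{1}{624 + 3092} = \frac{1}{3716}$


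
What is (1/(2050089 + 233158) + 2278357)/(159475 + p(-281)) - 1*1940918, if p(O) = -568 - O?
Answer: -176362893691142267/90866380859 ≈ -1.9409e+6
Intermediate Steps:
(1/(2050089 + 233158) + 2278357)/(159475 + p(-281)) - 1*1940918 = (1/(2050089 + 233158) + 2278357)/(159475 + (-568 - 1*(-281))) - 1*1940918 = (1/2283247 + 2278357)/(159475 + (-568 + 281)) - 1940918 = (1/2283247 + 2278357)/(159475 - 287) - 1940918 = (5202051785180/2283247)/159188 - 1940918 = (5202051785180/2283247)*(1/159188) - 1940918 = 1300512946295/90866380859 - 1940918 = -176362893691142267/90866380859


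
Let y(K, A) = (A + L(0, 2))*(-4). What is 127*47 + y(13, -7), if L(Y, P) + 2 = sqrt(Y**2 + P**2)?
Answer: 5997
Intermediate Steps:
L(Y, P) = -2 + sqrt(P**2 + Y**2) (L(Y, P) = -2 + sqrt(Y**2 + P**2) = -2 + sqrt(P**2 + Y**2))
y(K, A) = -4*A (y(K, A) = (A + (-2 + sqrt(2**2 + 0**2)))*(-4) = (A + (-2 + sqrt(4 + 0)))*(-4) = (A + (-2 + sqrt(4)))*(-4) = (A + (-2 + 2))*(-4) = (A + 0)*(-4) = A*(-4) = -4*A)
127*47 + y(13, -7) = 127*47 - 4*(-7) = 5969 + 28 = 5997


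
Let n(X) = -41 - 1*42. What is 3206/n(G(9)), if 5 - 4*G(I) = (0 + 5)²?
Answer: -3206/83 ≈ -38.627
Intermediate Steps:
G(I) = -5 (G(I) = 5/4 - (0 + 5)²/4 = 5/4 - ¼*5² = 5/4 - ¼*25 = 5/4 - 25/4 = -5)
n(X) = -83 (n(X) = -41 - 42 = -83)
3206/n(G(9)) = 3206/(-83) = 3206*(-1/83) = -3206/83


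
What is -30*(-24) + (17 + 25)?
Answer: 762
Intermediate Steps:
-30*(-24) + (17 + 25) = 720 + 42 = 762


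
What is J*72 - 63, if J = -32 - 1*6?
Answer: -2799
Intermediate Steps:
J = -38 (J = -32 - 6 = -38)
J*72 - 63 = -38*72 - 63 = -2736 - 63 = -2799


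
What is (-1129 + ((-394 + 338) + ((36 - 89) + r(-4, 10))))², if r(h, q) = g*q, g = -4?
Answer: 1633284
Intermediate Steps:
r(h, q) = -4*q
(-1129 + ((-394 + 338) + ((36 - 89) + r(-4, 10))))² = (-1129 + ((-394 + 338) + ((36 - 89) - 4*10)))² = (-1129 + (-56 + (-53 - 40)))² = (-1129 + (-56 - 93))² = (-1129 - 149)² = (-1278)² = 1633284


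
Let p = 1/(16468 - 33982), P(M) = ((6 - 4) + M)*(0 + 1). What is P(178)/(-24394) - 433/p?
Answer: 92496705624/12197 ≈ 7.5836e+6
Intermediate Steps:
P(M) = 2 + M (P(M) = (2 + M)*1 = 2 + M)
p = -1/17514 (p = 1/(-17514) = -1/17514 ≈ -5.7097e-5)
P(178)/(-24394) - 433/p = (2 + 178)/(-24394) - 433/(-1/17514) = 180*(-1/24394) - 433*(-17514) = -90/12197 + 7583562 = 92496705624/12197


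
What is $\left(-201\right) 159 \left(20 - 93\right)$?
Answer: $2333007$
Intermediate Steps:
$\left(-201\right) 159 \left(20 - 93\right) = \left(-31959\right) \left(-73\right) = 2333007$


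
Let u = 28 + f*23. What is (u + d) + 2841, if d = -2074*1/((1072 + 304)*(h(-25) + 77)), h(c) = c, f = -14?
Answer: 91120435/35776 ≈ 2547.0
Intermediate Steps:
d = -1037/35776 (d = -2074*1/((-25 + 77)*(1072 + 304)) = -2074/(52*1376) = -2074/71552 = -2074*1/71552 = -1037/35776 ≈ -0.028986)
u = -294 (u = 28 - 14*23 = 28 - 322 = -294)
(u + d) + 2841 = (-294 - 1037/35776) + 2841 = -10519181/35776 + 2841 = 91120435/35776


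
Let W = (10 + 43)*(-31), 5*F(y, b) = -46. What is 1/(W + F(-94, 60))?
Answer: -5/8261 ≈ -0.00060525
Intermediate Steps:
F(y, b) = -46/5 (F(y, b) = (⅕)*(-46) = -46/5)
W = -1643 (W = 53*(-31) = -1643)
1/(W + F(-94, 60)) = 1/(-1643 - 46/5) = 1/(-8261/5) = -5/8261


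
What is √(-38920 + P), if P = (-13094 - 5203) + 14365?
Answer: 2*I*√10713 ≈ 207.01*I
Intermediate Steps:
P = -3932 (P = -18297 + 14365 = -3932)
√(-38920 + P) = √(-38920 - 3932) = √(-42852) = 2*I*√10713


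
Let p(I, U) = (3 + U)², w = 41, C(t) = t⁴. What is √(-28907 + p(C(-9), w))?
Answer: I*√26971 ≈ 164.23*I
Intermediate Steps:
√(-28907 + p(C(-9), w)) = √(-28907 + (3 + 41)²) = √(-28907 + 44²) = √(-28907 + 1936) = √(-26971) = I*√26971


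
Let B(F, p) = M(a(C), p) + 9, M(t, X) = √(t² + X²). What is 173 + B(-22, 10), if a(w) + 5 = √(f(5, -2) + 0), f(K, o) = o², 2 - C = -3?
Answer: 182 + √109 ≈ 192.44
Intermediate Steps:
C = 5 (C = 2 - 1*(-3) = 2 + 3 = 5)
a(w) = -3 (a(w) = -5 + √((-2)² + 0) = -5 + √(4 + 0) = -5 + √4 = -5 + 2 = -3)
M(t, X) = √(X² + t²)
B(F, p) = 9 + √(9 + p²) (B(F, p) = √(p² + (-3)²) + 9 = √(p² + 9) + 9 = √(9 + p²) + 9 = 9 + √(9 + p²))
173 + B(-22, 10) = 173 + (9 + √(9 + 10²)) = 173 + (9 + √(9 + 100)) = 173 + (9 + √109) = 182 + √109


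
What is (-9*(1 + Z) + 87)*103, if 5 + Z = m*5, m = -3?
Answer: 26574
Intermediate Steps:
Z = -20 (Z = -5 - 3*5 = -5 - 15 = -20)
(-9*(1 + Z) + 87)*103 = (-9*(1 - 20) + 87)*103 = (-9*(-19) + 87)*103 = (171 + 87)*103 = 258*103 = 26574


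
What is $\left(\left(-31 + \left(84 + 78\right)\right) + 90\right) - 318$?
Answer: $-97$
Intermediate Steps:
$\left(\left(-31 + \left(84 + 78\right)\right) + 90\right) - 318 = \left(\left(-31 + 162\right) + 90\right) - 318 = \left(131 + 90\right) - 318 = 221 - 318 = -97$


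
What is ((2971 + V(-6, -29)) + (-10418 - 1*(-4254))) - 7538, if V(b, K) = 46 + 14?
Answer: -10671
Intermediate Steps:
V(b, K) = 60
((2971 + V(-6, -29)) + (-10418 - 1*(-4254))) - 7538 = ((2971 + 60) + (-10418 - 1*(-4254))) - 7538 = (3031 + (-10418 + 4254)) - 7538 = (3031 - 6164) - 7538 = -3133 - 7538 = -10671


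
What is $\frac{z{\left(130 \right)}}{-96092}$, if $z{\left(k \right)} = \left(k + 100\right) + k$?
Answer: $- \frac{90}{24023} \approx -0.0037464$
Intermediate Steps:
$z{\left(k \right)} = 100 + 2 k$ ($z{\left(k \right)} = \left(100 + k\right) + k = 100 + 2 k$)
$\frac{z{\left(130 \right)}}{-96092} = \frac{100 + 2 \cdot 130}{-96092} = \left(100 + 260\right) \left(- \frac{1}{96092}\right) = 360 \left(- \frac{1}{96092}\right) = - \frac{90}{24023}$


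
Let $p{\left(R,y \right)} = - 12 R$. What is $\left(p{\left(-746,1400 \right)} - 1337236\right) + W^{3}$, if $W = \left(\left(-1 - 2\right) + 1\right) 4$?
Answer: $-1328796$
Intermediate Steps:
$W = -8$ ($W = \left(-3 + 1\right) 4 = \left(-2\right) 4 = -8$)
$\left(p{\left(-746,1400 \right)} - 1337236\right) + W^{3} = \left(\left(-12\right) \left(-746\right) - 1337236\right) + \left(-8\right)^{3} = \left(8952 - 1337236\right) - 512 = -1328284 - 512 = -1328796$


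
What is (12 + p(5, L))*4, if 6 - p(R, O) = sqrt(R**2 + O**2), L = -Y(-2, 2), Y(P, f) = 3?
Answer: 72 - 4*sqrt(34) ≈ 48.676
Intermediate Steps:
L = -3 (L = -1*3 = -3)
p(R, O) = 6 - sqrt(O**2 + R**2) (p(R, O) = 6 - sqrt(R**2 + O**2) = 6 - sqrt(O**2 + R**2))
(12 + p(5, L))*4 = (12 + (6 - sqrt((-3)**2 + 5**2)))*4 = (12 + (6 - sqrt(9 + 25)))*4 = (12 + (6 - sqrt(34)))*4 = (18 - sqrt(34))*4 = 72 - 4*sqrt(34)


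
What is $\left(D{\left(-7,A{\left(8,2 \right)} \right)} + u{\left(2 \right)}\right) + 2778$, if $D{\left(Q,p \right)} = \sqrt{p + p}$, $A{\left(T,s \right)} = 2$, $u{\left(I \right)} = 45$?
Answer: $2825$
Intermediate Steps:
$D{\left(Q,p \right)} = \sqrt{2} \sqrt{p}$ ($D{\left(Q,p \right)} = \sqrt{2 p} = \sqrt{2} \sqrt{p}$)
$\left(D{\left(-7,A{\left(8,2 \right)} \right)} + u{\left(2 \right)}\right) + 2778 = \left(\sqrt{2} \sqrt{2} + 45\right) + 2778 = \left(2 + 45\right) + 2778 = 47 + 2778 = 2825$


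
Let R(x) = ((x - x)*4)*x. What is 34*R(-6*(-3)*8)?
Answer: 0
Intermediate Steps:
R(x) = 0 (R(x) = (0*4)*x = 0*x = 0)
34*R(-6*(-3)*8) = 34*0 = 0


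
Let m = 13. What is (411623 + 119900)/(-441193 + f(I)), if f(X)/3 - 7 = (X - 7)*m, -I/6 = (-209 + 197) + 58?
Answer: -531523/452209 ≈ -1.1754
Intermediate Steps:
I = -276 (I = -6*((-209 + 197) + 58) = -6*(-12 + 58) = -6*46 = -276)
f(X) = -252 + 39*X (f(X) = 21 + 3*((X - 7)*13) = 21 + 3*((-7 + X)*13) = 21 + 3*(-91 + 13*X) = 21 + (-273 + 39*X) = -252 + 39*X)
(411623 + 119900)/(-441193 + f(I)) = (411623 + 119900)/(-441193 + (-252 + 39*(-276))) = 531523/(-441193 + (-252 - 10764)) = 531523/(-441193 - 11016) = 531523/(-452209) = 531523*(-1/452209) = -531523/452209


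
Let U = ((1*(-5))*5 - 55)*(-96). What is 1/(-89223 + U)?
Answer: -1/81543 ≈ -1.2263e-5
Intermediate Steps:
U = 7680 (U = (-5*5 - 55)*(-96) = (-25 - 55)*(-96) = -80*(-96) = 7680)
1/(-89223 + U) = 1/(-89223 + 7680) = 1/(-81543) = -1/81543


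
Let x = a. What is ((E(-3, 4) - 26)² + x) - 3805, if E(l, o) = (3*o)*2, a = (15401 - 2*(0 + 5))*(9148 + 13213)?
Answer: 344154350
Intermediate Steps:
a = 344158151 (a = (15401 - 2*5)*22361 = (15401 - 10)*22361 = 15391*22361 = 344158151)
E(l, o) = 6*o
x = 344158151
((E(-3, 4) - 26)² + x) - 3805 = ((6*4 - 26)² + 344158151) - 3805 = ((24 - 26)² + 344158151) - 3805 = ((-2)² + 344158151) - 3805 = (4 + 344158151) - 3805 = 344158155 - 3805 = 344154350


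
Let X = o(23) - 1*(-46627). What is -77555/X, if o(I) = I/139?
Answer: -10780145/6481176 ≈ -1.6633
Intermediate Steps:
o(I) = I/139 (o(I) = I*(1/139) = I/139)
X = 6481176/139 (X = (1/139)*23 - 1*(-46627) = 23/139 + 46627 = 6481176/139 ≈ 46627.)
-77555/X = -77555/6481176/139 = -77555*139/6481176 = -10780145/6481176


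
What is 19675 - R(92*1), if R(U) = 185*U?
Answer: 2655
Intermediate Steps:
19675 - R(92*1) = 19675 - 185*92*1 = 19675 - 185*92 = 19675 - 1*17020 = 19675 - 17020 = 2655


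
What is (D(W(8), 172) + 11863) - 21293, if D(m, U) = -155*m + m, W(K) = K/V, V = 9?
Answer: -86102/9 ≈ -9566.9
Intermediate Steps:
W(K) = K/9
D(m, U) = -154*m
(D(W(8), 172) + 11863) - 21293 = (-154*8/9 + 11863) - 21293 = (-1232/9 + 11863) - 21293 = 105535/9 - 21293 = -86102/9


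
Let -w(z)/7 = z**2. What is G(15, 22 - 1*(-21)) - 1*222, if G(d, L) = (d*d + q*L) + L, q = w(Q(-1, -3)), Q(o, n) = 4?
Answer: -4770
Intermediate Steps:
w(z) = -7*z**2
q = -112 (q = -7*4**2 = -7*16 = -112)
G(d, L) = d**2 - 111*L (G(d, L) = (d*d - 112*L) + L = (d**2 - 112*L) + L = d**2 - 111*L)
G(15, 22 - 1*(-21)) - 1*222 = (15**2 - 111*(22 - 1*(-21))) - 1*222 = (225 - 111*(22 + 21)) - 222 = (225 - 111*43) - 222 = (225 - 4773) - 222 = -4548 - 222 = -4770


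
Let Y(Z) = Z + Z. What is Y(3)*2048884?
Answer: 12293304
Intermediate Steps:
Y(Z) = 2*Z
Y(3)*2048884 = (2*3)*2048884 = 6*2048884 = 12293304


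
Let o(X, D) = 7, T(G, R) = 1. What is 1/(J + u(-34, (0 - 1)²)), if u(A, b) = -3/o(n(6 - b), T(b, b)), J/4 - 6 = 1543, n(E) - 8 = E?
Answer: 7/43369 ≈ 0.00016141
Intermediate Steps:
n(E) = 8 + E
J = 6196 (J = 24 + 4*1543 = 24 + 6172 = 6196)
u(A, b) = -3/7
1/(J + u(-34, (0 - 1)²)) = 1/(6196 - 3/7) = 1/(43369/7) = 7/43369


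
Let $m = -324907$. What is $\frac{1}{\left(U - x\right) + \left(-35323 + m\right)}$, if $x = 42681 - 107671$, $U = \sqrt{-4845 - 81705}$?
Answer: $- \frac{29524}{8716674415} - \frac{i \sqrt{3462}}{17433348830} \approx -3.3871 \cdot 10^{-6} - 3.3751 \cdot 10^{-9} i$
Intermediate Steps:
$U = 5 i \sqrt{3462}$ ($U = \sqrt{-86550} = 5 i \sqrt{3462} \approx 294.19 i$)
$x = -64990$ ($x = 42681 - 107671 = -64990$)
$\frac{1}{\left(U - x\right) + \left(-35323 + m\right)} = \frac{1}{\left(5 i \sqrt{3462} - -64990\right) - 360230} = \frac{1}{\left(5 i \sqrt{3462} + 64990\right) - 360230} = \frac{1}{\left(64990 + 5 i \sqrt{3462}\right) - 360230} = \frac{1}{-295240 + 5 i \sqrt{3462}}$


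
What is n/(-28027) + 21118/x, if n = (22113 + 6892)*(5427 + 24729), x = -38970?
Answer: -17043334025393/546106095 ≈ -31209.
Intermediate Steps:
n = 874674780 (n = 29005*30156 = 874674780)
n/(-28027) + 21118/x = 874674780/(-28027) + 21118/(-38970) = 874674780*(-1/28027) + 21118*(-1/38970) = -874674780/28027 - 10559/19485 = -17043334025393/546106095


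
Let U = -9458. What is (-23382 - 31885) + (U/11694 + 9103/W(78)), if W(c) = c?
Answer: -2794727027/50674 ≈ -55151.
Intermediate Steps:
(-23382 - 31885) + (U/11694 + 9103/W(78)) = (-23382 - 31885) + (-9458/11694 + 9103/78) = -55267 + (-9458*1/11694 + 9103*(1/78)) = -55267 + (-4729/5847 + 9103/78) = -55267 + 5872931/50674 = -2794727027/50674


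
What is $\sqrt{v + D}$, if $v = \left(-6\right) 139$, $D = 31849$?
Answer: $\sqrt{31015} \approx 176.11$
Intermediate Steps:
$v = -834$
$\sqrt{v + D} = \sqrt{-834 + 31849} = \sqrt{31015}$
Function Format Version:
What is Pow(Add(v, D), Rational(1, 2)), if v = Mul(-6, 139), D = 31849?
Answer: Pow(31015, Rational(1, 2)) ≈ 176.11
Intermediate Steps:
v = -834
Pow(Add(v, D), Rational(1, 2)) = Pow(Add(-834, 31849), Rational(1, 2)) = Pow(31015, Rational(1, 2))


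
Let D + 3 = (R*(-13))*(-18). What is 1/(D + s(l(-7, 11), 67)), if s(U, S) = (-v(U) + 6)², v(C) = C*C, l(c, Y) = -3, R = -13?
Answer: -1/3036 ≈ -0.00032938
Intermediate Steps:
v(C) = C²
s(U, S) = (6 - U²)² (s(U, S) = (-U² + 6)² = (6 - U²)²)
D = -3045 (D = -3 - 13*(-13)*(-18) = -3 + 169*(-18) = -3 - 3042 = -3045)
1/(D + s(l(-7, 11), 67)) = 1/(-3045 + (-6 + (-3)²)²) = 1/(-3045 + (-6 + 9)²) = 1/(-3045 + 3²) = 1/(-3045 + 9) = 1/(-3036) = -1/3036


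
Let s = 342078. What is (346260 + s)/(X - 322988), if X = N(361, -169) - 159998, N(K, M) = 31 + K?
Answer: -49167/34471 ≈ -1.4263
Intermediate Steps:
X = -159606 (X = (31 + 361) - 159998 = 392 - 159998 = -159606)
(346260 + s)/(X - 322988) = (346260 + 342078)/(-159606 - 322988) = 688338/(-482594) = 688338*(-1/482594) = -49167/34471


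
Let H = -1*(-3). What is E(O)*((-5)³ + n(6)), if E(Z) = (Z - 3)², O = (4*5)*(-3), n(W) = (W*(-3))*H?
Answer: -710451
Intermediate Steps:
H = 3
n(W) = -9*W (n(W) = (W*(-3))*3 = -3*W*3 = -9*W)
O = -60 (O = 20*(-3) = -60)
E(Z) = (-3 + Z)²
E(O)*((-5)³ + n(6)) = (-3 - 60)²*((-5)³ - 9*6) = (-63)²*(-125 - 54) = 3969*(-179) = -710451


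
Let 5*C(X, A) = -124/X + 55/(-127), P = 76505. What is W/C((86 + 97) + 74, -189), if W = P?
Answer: -12485233475/29883 ≈ -4.1780e+5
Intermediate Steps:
C(X, A) = -11/127 - 124/(5*X) (C(X, A) = (-124/X + 55/(-127))/5 = (-124/X + 55*(-1/127))/5 = (-124/X - 55/127)/5 = (-55/127 - 124/X)/5 = -11/127 - 124/(5*X))
W = 76505
W/C((86 + 97) + 74, -189) = 76505/(((-15748 - 55*((86 + 97) + 74))/(635*((86 + 97) + 74)))) = 76505/(((-15748 - 55*(183 + 74))/(635*(183 + 74)))) = 76505/(((1/635)*(-15748 - 55*257)/257)) = 76505/(((1/635)*(1/257)*(-15748 - 14135))) = 76505/(((1/635)*(1/257)*(-29883))) = 76505/(-29883/163195) = 76505*(-163195/29883) = -12485233475/29883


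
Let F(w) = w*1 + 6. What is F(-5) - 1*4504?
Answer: -4503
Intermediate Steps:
F(w) = 6 + w (F(w) = w + 6 = 6 + w)
F(-5) - 1*4504 = (6 - 5) - 1*4504 = 1 - 4504 = -4503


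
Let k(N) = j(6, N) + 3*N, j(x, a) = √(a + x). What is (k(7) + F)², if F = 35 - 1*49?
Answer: (7 + √13)² ≈ 112.48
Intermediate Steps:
k(N) = √(6 + N) + 3*N (k(N) = √(N + 6) + 3*N = √(6 + N) + 3*N)
F = -14 (F = 35 - 49 = -14)
(k(7) + F)² = ((√(6 + 7) + 3*7) - 14)² = ((√13 + 21) - 14)² = ((21 + √13) - 14)² = (7 + √13)²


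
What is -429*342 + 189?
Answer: -146529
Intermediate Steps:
-429*342 + 189 = -146718 + 189 = -146529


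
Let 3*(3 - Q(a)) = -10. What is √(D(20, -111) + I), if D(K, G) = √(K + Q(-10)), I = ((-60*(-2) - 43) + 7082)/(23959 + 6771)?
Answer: √(1979964630 + 2832998700*√237)/92190 ≈ 2.3162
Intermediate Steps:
Q(a) = 19/3 (Q(a) = 3 - ⅓*(-10) = 3 + 10/3 = 19/3)
I = 7159/30730 (I = ((120 - 43) + 7082)/30730 = (77 + 7082)*(1/30730) = 7159*(1/30730) = 7159/30730 ≈ 0.23296)
D(K, G) = √(19/3 + K) (D(K, G) = √(K + 19/3) = √(19/3 + K))
√(D(20, -111) + I) = √(√(57 + 9*20)/3 + 7159/30730) = √(√(57 + 180)/3 + 7159/30730) = √(√237/3 + 7159/30730) = √(7159/30730 + √237/3)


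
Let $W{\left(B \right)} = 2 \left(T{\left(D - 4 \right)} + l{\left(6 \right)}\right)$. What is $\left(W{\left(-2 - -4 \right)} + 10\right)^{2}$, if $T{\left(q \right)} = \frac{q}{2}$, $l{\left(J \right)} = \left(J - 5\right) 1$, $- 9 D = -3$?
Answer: $\frac{625}{9} \approx 69.444$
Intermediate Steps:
$D = \frac{1}{3}$ ($D = \left(- \frac{1}{9}\right) \left(-3\right) = \frac{1}{3} \approx 0.33333$)
$l{\left(J \right)} = -5 + J$ ($l{\left(J \right)} = \left(-5 + J\right) 1 = -5 + J$)
$T{\left(q \right)} = \frac{q}{2}$ ($T{\left(q \right)} = q \frac{1}{2} = \frac{q}{2}$)
$W{\left(B \right)} = - \frac{5}{3}$ ($W{\left(B \right)} = 2 \left(\frac{\frac{1}{3} - 4}{2} + \left(-5 + 6\right)\right) = 2 \left(\frac{\frac{1}{3} - 4}{2} + 1\right) = 2 \left(\frac{1}{2} \left(- \frac{11}{3}\right) + 1\right) = 2 \left(- \frac{11}{6} + 1\right) = 2 \left(- \frac{5}{6}\right) = - \frac{5}{3}$)
$\left(W{\left(-2 - -4 \right)} + 10\right)^{2} = \left(- \frac{5}{3} + 10\right)^{2} = \left(\frac{25}{3}\right)^{2} = \frac{625}{9}$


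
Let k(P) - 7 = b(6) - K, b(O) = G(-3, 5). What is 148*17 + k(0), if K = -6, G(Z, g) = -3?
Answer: 2526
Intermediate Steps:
b(O) = -3
k(P) = 10 (k(P) = 7 + (-3 - 1*(-6)) = 7 + (-3 + 6) = 7 + 3 = 10)
148*17 + k(0) = 148*17 + 10 = 2516 + 10 = 2526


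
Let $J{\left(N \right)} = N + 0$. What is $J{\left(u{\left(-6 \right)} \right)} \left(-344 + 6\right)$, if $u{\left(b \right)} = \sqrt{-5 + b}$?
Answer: $- 338 i \sqrt{11} \approx - 1121.0 i$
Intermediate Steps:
$J{\left(N \right)} = N$
$J{\left(u{\left(-6 \right)} \right)} \left(-344 + 6\right) = \sqrt{-5 - 6} \left(-344 + 6\right) = \sqrt{-11} \left(-338\right) = i \sqrt{11} \left(-338\right) = - 338 i \sqrt{11}$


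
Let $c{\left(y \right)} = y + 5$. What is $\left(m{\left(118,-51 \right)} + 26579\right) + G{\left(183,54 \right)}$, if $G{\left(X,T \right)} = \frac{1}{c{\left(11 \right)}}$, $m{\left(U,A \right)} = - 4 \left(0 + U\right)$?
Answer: $\frac{417713}{16} \approx 26107.0$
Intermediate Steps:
$m{\left(U,A \right)} = - 4 U$
$c{\left(y \right)} = 5 + y$
$G{\left(X,T \right)} = \frac{1}{16}$ ($G{\left(X,T \right)} = \frac{1}{5 + 11} = \frac{1}{16}$)
$\left(m{\left(118,-51 \right)} + 26579\right) + G{\left(183,54 \right)} = \left(\left(-4\right) 118 + 26579\right) + \frac{1}{16} = \left(-472 + 26579\right) + \frac{1}{16} = 26107 + \frac{1}{16} = \frac{417713}{16}$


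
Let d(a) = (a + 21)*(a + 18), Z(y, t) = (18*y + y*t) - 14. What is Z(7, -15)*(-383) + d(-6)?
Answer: -2501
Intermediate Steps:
Z(y, t) = -14 + 18*y + t*y (Z(y, t) = (18*y + t*y) - 14 = -14 + 18*y + t*y)
d(a) = (18 + a)*(21 + a) (d(a) = (21 + a)*(18 + a) = (18 + a)*(21 + a))
Z(7, -15)*(-383) + d(-6) = (-14 + 18*7 - 15*7)*(-383) + (378 + (-6)² + 39*(-6)) = (-14 + 126 - 105)*(-383) + (378 + 36 - 234) = 7*(-383) + 180 = -2681 + 180 = -2501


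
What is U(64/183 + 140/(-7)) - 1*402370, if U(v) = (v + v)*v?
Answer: -13449106498/33489 ≈ -4.0160e+5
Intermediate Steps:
U(v) = 2*v² (U(v) = (2*v)*v = 2*v²)
U(64/183 + 140/(-7)) - 1*402370 = 2*(64/183 + 140/(-7))² - 1*402370 = 2*(64*(1/183) + 140*(-⅐))² - 402370 = 2*(64/183 - 20)² - 402370 = 2*(-3596/183)² - 402370 = 2*(12931216/33489) - 402370 = 25862432/33489 - 402370 = -13449106498/33489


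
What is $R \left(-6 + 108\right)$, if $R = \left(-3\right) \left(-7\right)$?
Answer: $2142$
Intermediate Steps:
$R = 21$
$R \left(-6 + 108\right) = 21 \left(-6 + 108\right) = 21 \cdot 102 = 2142$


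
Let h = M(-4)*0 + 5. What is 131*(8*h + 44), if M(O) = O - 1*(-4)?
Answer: 11004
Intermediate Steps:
M(O) = 4 + O (M(O) = O + 4 = 4 + O)
h = 5 (h = (4 - 4)*0 + 5 = 0*0 + 5 = 0 + 5 = 5)
131*(8*h + 44) = 131*(8*5 + 44) = 131*(40 + 44) = 131*84 = 11004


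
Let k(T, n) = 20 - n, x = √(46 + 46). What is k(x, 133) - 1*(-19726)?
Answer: 19613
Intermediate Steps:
x = 2*√23 (x = √92 = 2*√23 ≈ 9.5917)
k(x, 133) - 1*(-19726) = (20 - 1*133) - 1*(-19726) = (20 - 133) + 19726 = -113 + 19726 = 19613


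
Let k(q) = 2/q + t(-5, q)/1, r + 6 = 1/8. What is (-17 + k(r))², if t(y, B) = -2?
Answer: 826281/2209 ≈ 374.05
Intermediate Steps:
r = -47/8 (r = -6 + 1/8 = -6 + ⅛ = -47/8 ≈ -5.8750)
k(q) = -2 + 2/q (k(q) = 2/q - 2/1 = 2/q - 2*1 = 2/q - 2 = -2 + 2/q)
(-17 + k(r))² = (-17 + (-2 + 2/(-47/8)))² = (-17 + (-2 + 2*(-8/47)))² = (-17 + (-2 - 16/47))² = (-17 - 110/47)² = (-909/47)² = 826281/2209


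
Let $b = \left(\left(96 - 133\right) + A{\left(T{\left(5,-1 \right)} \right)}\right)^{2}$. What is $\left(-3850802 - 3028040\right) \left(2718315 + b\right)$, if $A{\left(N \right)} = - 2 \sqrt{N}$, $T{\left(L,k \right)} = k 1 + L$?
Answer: $-18710422724632$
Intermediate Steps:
$T{\left(L,k \right)} = L + k$ ($T{\left(L,k \right)} = k + L = L + k$)
$b = 1681$ ($b = \left(\left(96 - 133\right) - 2 \sqrt{5 - 1}\right)^{2} = \left(-37 - 2 \sqrt{4}\right)^{2} = \left(-37 - 4\right)^{2} = \left(-41\right)^{2} = 1681$)
$\left(-3850802 - 3028040\right) \left(2718315 + b\right) = \left(-3850802 - 3028040\right) \left(2718315 + 1681\right) = \left(-6878842\right) 2719996 = -18710422724632$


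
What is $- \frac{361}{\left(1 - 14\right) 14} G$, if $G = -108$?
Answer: $- \frac{19494}{91} \approx -214.22$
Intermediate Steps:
$- \frac{361}{\left(1 - 14\right) 14} G = - \frac{361}{\left(1 - 14\right) 14} \left(-108\right) = - \frac{361}{\left(-13\right) 14} \left(-108\right) = - \frac{361}{-182} \left(-108\right) = \left(-361\right) \left(- \frac{1}{182}\right) \left(-108\right) = \frac{361}{182} \left(-108\right) = - \frac{19494}{91}$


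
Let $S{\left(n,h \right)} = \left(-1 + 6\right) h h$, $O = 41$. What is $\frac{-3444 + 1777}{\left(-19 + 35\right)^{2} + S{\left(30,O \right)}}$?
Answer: $- \frac{1667}{8661} \approx -0.19247$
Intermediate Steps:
$S{\left(n,h \right)} = 5 h^{2}$ ($S{\left(n,h \right)} = 5 h h = 5 h^{2}$)
$\frac{-3444 + 1777}{\left(-19 + 35\right)^{2} + S{\left(30,O \right)}} = \frac{-3444 + 1777}{\left(-19 + 35\right)^{2} + 5 \cdot 41^{2}} = - \frac{1667}{16^{2} + 5 \cdot 1681} = - \frac{1667}{256 + 8405} = - \frac{1667}{8661}$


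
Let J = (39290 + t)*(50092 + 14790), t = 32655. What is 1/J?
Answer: 1/4667935490 ≈ 2.1423e-10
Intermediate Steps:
J = 4667935490 (J = (39290 + 32655)*(50092 + 14790) = 71945*64882 = 4667935490)
1/J = 1/4667935490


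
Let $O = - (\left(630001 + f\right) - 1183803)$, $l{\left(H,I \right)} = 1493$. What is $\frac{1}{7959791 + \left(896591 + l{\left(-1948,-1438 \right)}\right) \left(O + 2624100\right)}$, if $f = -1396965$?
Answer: $\frac{1}{4108622814619} \approx 2.4339 \cdot 10^{-13}$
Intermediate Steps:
$O = 1950767$ ($O = - (\left(630001 - 1396965\right) - 1183803) = - (-766964 - 1183803) = \left(-1\right) \left(-1950767\right) = 1950767$)
$\frac{1}{7959791 + \left(896591 + l{\left(-1948,-1438 \right)}\right) \left(O + 2624100\right)} = \frac{1}{7959791 + \left(896591 + 1493\right) \left(1950767 + 2624100\right)} = \frac{1}{7959791 + 898084 \cdot 4574867} = \frac{1}{7959791 + 4108614854828} = \frac{1}{4108622814619}$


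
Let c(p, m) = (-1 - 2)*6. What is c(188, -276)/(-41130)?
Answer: 1/2285 ≈ 0.00043764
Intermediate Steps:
c(p, m) = -18 (c(p, m) = -3*6 = -18)
c(188, -276)/(-41130) = -18/(-41130) = -18*(-1/41130) = 1/2285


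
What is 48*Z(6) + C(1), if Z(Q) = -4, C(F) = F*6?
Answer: -186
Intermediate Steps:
C(F) = 6*F
48*Z(6) + C(1) = 48*(-4) + 6*1 = -192 + 6 = -186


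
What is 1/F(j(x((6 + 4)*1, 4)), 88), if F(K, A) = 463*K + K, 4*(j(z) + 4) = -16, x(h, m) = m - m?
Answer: -1/3712 ≈ -0.00026940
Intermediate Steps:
x(h, m) = 0
j(z) = -8 (j(z) = -4 + (¼)*(-16) = -4 - 4 = -8)
F(K, A) = 464*K
1/F(j(x((6 + 4)*1, 4)), 88) = 1/(464*(-8)) = 1/(-3712) = -1/3712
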